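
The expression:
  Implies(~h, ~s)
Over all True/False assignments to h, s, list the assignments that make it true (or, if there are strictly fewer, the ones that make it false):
is false only for:
  h=False, s=True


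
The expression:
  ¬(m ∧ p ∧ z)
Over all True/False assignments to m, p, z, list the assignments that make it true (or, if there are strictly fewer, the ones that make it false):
is false only for:
  m=True, p=True, z=True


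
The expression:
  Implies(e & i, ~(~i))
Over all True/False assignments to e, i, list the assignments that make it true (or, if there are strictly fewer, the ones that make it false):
is always true.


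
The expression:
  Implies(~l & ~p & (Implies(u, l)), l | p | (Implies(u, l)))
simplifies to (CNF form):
True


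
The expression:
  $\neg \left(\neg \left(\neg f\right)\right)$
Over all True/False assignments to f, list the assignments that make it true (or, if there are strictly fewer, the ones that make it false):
is true only for:
  f=False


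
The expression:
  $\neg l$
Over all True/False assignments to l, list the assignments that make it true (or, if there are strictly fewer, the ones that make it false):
is true only for:
  l=False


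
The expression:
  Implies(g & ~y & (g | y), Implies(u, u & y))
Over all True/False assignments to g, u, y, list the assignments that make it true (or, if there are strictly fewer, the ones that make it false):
is false only for:
  g=True, u=True, y=False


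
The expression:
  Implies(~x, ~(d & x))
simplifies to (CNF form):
True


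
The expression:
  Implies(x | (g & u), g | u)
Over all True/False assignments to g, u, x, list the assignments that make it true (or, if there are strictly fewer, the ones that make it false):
is false only for:
  g=False, u=False, x=True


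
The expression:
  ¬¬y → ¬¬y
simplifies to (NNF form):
True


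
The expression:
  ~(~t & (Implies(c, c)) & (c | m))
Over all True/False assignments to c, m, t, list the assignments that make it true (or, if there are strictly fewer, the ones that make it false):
is false only for:
  c=False, m=True, t=False;
  c=True, m=False, t=False;
  c=True, m=True, t=False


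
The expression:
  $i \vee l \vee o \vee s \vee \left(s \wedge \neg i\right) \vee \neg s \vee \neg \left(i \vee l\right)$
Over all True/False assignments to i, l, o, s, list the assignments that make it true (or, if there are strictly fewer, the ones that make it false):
is always true.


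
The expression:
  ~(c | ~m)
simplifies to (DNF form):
m & ~c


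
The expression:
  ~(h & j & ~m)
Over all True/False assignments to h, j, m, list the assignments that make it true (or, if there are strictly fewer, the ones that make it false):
is false only for:
  h=True, j=True, m=False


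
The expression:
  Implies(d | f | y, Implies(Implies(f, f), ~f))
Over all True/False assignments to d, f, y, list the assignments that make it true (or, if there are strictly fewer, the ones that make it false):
is true only for:
  d=False, f=False, y=False;
  d=False, f=False, y=True;
  d=True, f=False, y=False;
  d=True, f=False, y=True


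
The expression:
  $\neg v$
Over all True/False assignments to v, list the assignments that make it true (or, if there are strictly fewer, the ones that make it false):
is true only for:
  v=False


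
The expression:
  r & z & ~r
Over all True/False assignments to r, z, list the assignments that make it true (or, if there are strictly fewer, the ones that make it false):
is never true.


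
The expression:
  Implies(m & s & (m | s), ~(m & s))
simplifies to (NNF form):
~m | ~s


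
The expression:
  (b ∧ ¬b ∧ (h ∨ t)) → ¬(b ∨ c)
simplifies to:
True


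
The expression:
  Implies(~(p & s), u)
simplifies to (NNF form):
u | (p & s)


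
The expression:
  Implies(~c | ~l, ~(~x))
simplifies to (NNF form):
x | (c & l)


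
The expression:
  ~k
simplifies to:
~k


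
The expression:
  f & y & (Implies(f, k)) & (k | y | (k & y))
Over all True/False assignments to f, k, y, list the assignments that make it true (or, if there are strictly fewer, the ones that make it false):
is true only for:
  f=True, k=True, y=True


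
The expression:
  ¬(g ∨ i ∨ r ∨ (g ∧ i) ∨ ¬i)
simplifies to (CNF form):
False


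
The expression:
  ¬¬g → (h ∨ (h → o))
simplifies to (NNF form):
True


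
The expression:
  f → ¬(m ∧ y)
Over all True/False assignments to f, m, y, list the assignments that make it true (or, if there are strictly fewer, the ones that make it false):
is false only for:
  f=True, m=True, y=True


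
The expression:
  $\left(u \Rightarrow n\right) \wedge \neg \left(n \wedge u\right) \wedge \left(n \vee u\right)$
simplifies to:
$n \wedge \neg u$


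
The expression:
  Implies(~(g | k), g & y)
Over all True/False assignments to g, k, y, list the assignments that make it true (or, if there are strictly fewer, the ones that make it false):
is false only for:
  g=False, k=False, y=False;
  g=False, k=False, y=True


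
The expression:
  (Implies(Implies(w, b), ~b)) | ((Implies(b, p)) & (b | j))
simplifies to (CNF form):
p | ~b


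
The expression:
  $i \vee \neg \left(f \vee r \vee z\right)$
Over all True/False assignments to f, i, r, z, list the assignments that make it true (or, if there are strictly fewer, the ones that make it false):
is false only for:
  f=False, i=False, r=False, z=True;
  f=False, i=False, r=True, z=False;
  f=False, i=False, r=True, z=True;
  f=True, i=False, r=False, z=False;
  f=True, i=False, r=False, z=True;
  f=True, i=False, r=True, z=False;
  f=True, i=False, r=True, z=True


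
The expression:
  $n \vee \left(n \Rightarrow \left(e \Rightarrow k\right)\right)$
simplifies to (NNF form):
$\text{True}$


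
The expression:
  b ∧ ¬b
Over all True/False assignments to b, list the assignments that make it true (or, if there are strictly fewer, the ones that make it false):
is never true.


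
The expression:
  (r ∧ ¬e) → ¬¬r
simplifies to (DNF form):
True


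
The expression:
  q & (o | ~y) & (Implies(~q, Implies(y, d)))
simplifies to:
q & (o | ~y)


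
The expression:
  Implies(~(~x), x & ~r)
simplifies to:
~r | ~x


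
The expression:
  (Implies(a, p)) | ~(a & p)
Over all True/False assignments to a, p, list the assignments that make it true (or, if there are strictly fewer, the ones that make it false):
is always true.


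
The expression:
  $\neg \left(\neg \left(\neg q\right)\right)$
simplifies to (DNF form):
$\neg q$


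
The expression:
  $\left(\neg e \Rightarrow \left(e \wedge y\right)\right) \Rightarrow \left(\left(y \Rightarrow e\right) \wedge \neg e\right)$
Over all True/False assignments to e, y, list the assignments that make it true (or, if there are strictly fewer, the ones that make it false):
is true only for:
  e=False, y=False;
  e=False, y=True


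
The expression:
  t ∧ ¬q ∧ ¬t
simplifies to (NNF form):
False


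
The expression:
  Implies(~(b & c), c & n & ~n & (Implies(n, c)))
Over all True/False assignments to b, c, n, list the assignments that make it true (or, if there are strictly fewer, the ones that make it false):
is true only for:
  b=True, c=True, n=False;
  b=True, c=True, n=True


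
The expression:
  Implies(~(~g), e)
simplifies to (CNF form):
e | ~g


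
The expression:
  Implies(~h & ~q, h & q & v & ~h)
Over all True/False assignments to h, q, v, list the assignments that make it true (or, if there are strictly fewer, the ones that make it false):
is false only for:
  h=False, q=False, v=False;
  h=False, q=False, v=True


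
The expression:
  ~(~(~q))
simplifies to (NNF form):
~q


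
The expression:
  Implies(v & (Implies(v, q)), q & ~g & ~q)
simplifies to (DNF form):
~q | ~v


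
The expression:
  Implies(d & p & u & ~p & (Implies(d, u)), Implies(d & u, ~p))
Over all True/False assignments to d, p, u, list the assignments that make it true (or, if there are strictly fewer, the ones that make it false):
is always true.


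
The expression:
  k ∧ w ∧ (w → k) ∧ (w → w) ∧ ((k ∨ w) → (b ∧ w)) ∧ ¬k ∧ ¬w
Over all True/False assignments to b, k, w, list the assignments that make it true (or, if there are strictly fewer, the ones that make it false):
is never true.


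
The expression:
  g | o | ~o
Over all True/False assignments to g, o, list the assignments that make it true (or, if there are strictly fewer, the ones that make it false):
is always true.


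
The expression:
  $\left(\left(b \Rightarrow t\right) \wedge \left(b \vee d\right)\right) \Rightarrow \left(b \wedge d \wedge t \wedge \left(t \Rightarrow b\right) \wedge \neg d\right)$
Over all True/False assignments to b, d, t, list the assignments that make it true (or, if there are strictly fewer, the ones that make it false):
is true only for:
  b=False, d=False, t=False;
  b=False, d=False, t=True;
  b=True, d=False, t=False;
  b=True, d=True, t=False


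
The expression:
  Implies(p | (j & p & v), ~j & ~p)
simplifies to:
~p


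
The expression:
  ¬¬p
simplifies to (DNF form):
p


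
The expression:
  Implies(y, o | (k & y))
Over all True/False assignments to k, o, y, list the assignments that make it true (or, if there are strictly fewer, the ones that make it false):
is false only for:
  k=False, o=False, y=True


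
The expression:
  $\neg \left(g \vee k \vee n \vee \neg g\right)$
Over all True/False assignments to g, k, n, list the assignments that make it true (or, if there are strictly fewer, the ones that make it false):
is never true.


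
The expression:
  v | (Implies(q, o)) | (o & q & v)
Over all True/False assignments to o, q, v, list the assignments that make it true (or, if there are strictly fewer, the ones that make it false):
is false only for:
  o=False, q=True, v=False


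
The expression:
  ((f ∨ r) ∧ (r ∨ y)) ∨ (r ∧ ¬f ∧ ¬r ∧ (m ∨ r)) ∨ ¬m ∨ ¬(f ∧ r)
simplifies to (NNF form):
True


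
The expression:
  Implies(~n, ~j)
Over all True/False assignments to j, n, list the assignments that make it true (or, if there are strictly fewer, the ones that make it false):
is false only for:
  j=True, n=False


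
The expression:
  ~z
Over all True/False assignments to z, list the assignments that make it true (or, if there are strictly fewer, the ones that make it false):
is true only for:
  z=False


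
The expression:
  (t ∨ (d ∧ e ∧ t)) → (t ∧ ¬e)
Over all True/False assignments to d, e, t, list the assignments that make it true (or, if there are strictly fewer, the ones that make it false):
is false only for:
  d=False, e=True, t=True;
  d=True, e=True, t=True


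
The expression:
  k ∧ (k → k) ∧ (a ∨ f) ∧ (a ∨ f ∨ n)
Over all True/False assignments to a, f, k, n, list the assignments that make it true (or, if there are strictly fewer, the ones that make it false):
is true only for:
  a=False, f=True, k=True, n=False;
  a=False, f=True, k=True, n=True;
  a=True, f=False, k=True, n=False;
  a=True, f=False, k=True, n=True;
  a=True, f=True, k=True, n=False;
  a=True, f=True, k=True, n=True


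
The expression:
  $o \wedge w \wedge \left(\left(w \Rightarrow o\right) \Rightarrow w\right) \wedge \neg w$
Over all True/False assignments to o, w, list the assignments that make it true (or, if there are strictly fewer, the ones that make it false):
is never true.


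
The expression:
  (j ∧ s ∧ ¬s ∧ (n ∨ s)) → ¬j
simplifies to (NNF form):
True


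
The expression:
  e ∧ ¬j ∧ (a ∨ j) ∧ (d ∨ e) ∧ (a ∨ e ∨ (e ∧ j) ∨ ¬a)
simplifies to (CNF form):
a ∧ e ∧ ¬j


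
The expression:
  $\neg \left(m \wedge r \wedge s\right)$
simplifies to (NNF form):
$\neg m \vee \neg r \vee \neg s$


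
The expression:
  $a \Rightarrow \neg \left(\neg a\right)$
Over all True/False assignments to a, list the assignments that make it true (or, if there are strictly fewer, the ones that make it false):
is always true.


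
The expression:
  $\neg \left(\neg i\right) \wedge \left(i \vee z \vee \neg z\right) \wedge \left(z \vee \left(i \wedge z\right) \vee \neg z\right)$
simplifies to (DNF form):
$i$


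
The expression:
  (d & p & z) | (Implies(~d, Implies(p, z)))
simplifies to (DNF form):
d | z | ~p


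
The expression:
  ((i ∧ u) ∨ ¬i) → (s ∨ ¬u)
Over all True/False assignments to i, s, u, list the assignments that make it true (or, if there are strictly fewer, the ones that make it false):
is false only for:
  i=False, s=False, u=True;
  i=True, s=False, u=True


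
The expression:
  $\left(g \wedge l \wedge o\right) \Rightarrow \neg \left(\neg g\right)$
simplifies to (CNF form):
$\text{True}$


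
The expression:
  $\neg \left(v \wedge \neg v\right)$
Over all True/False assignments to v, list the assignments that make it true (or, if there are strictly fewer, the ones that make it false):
is always true.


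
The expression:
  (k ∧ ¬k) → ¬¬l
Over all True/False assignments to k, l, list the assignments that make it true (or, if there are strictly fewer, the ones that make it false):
is always true.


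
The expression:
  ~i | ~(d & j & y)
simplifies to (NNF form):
~d | ~i | ~j | ~y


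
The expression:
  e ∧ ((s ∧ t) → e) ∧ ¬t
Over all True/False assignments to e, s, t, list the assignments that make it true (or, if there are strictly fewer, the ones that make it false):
is true only for:
  e=True, s=False, t=False;
  e=True, s=True, t=False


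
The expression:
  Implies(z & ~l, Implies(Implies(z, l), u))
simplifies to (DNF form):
True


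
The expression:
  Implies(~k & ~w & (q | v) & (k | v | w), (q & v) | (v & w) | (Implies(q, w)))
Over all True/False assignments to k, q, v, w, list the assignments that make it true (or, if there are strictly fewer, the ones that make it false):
is always true.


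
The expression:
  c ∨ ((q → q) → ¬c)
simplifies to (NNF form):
True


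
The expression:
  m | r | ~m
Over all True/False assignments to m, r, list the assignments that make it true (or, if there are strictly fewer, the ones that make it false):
is always true.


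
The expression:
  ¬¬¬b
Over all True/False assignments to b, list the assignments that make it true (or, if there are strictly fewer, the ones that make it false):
is true only for:
  b=False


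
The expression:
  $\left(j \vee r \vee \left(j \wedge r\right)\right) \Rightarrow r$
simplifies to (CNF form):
$r \vee \neg j$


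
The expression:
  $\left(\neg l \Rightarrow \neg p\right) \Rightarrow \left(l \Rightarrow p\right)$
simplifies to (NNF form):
$p \vee \neg l$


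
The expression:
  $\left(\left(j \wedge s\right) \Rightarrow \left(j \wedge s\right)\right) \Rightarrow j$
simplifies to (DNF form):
$j$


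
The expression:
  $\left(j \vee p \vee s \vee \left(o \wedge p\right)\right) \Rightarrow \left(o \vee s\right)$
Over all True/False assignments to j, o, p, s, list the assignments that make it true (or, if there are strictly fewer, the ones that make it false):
is false only for:
  j=False, o=False, p=True, s=False;
  j=True, o=False, p=False, s=False;
  j=True, o=False, p=True, s=False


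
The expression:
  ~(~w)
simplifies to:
w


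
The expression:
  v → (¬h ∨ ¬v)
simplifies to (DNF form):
¬h ∨ ¬v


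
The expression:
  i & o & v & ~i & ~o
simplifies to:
False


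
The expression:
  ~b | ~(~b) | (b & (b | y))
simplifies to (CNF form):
True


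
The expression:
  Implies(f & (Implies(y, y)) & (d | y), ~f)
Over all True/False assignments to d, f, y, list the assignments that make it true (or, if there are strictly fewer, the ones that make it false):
is false only for:
  d=False, f=True, y=True;
  d=True, f=True, y=False;
  d=True, f=True, y=True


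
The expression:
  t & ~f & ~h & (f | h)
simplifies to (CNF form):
False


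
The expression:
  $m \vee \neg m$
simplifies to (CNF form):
$\text{True}$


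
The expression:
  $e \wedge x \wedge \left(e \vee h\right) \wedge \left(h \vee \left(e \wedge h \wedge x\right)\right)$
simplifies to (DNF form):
$e \wedge h \wedge x$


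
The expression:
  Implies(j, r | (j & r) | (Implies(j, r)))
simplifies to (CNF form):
r | ~j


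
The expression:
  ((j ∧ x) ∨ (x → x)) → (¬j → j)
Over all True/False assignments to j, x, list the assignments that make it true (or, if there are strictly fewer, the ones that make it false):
is true only for:
  j=True, x=False;
  j=True, x=True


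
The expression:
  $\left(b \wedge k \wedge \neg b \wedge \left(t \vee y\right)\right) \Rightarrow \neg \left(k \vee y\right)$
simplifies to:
$\text{True}$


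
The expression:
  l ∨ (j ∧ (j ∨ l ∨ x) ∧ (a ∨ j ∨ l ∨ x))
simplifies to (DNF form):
j ∨ l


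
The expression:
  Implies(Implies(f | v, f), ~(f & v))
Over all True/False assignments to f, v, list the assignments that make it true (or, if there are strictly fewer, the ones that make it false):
is false only for:
  f=True, v=True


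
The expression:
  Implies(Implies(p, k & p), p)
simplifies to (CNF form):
p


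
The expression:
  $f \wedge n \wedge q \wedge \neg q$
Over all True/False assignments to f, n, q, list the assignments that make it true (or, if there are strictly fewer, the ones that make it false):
is never true.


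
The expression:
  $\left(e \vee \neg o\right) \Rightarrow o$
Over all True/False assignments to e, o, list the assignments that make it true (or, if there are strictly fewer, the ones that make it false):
is true only for:
  e=False, o=True;
  e=True, o=True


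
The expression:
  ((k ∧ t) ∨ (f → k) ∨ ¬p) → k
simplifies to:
k ∨ (f ∧ p)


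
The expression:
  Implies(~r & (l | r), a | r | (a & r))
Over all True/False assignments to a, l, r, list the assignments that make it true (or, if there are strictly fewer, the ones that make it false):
is false only for:
  a=False, l=True, r=False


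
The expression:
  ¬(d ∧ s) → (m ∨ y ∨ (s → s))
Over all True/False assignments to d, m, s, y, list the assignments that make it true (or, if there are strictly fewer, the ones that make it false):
is always true.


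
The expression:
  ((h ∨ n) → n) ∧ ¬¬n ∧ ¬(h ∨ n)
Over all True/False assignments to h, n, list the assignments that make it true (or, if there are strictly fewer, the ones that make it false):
is never true.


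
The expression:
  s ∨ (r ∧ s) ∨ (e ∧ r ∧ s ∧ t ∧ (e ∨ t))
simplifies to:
s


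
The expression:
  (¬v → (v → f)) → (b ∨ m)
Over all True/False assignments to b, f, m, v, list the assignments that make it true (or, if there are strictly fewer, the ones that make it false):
is false only for:
  b=False, f=False, m=False, v=False;
  b=False, f=False, m=False, v=True;
  b=False, f=True, m=False, v=False;
  b=False, f=True, m=False, v=True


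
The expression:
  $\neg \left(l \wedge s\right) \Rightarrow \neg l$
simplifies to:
$s \vee \neg l$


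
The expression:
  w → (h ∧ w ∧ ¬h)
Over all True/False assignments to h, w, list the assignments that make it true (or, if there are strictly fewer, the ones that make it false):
is true only for:
  h=False, w=False;
  h=True, w=False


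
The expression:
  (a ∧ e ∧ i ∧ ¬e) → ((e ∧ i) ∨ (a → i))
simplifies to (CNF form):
True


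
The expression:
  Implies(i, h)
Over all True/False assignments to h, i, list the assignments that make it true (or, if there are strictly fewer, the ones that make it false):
is false only for:
  h=False, i=True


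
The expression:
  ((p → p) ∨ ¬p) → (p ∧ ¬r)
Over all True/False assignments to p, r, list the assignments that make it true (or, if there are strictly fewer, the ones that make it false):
is true only for:
  p=True, r=False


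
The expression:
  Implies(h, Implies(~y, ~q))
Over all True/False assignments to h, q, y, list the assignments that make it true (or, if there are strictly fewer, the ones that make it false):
is false only for:
  h=True, q=True, y=False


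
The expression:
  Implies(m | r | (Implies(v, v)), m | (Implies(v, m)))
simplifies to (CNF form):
m | ~v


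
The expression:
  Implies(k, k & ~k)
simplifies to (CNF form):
~k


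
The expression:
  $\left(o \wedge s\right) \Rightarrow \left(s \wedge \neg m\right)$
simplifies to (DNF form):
$\neg m \vee \neg o \vee \neg s$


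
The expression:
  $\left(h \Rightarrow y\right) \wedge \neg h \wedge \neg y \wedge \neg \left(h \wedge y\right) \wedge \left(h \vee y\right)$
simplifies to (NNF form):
$\text{False}$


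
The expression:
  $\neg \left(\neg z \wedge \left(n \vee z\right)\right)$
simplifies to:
$z \vee \neg n$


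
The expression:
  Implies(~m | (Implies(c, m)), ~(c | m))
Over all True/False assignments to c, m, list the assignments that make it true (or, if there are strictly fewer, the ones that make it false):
is true only for:
  c=False, m=False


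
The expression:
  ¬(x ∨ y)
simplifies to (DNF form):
¬x ∧ ¬y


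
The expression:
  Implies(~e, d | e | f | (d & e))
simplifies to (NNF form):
d | e | f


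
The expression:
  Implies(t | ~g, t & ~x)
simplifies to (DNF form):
(g & ~t) | (t & ~x)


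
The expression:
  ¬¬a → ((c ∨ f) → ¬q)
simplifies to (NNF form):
(¬c ∧ ¬f) ∨ ¬a ∨ ¬q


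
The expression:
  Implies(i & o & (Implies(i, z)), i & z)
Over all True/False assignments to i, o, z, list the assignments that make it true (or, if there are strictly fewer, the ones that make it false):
is always true.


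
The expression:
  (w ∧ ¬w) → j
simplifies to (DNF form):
True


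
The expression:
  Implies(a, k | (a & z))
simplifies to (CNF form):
k | z | ~a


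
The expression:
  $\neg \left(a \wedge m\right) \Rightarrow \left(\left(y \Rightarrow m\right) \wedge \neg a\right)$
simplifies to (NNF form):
$m \vee \left(\neg a \wedge \neg y\right)$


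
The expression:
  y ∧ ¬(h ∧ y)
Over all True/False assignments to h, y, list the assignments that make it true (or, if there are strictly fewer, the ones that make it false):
is true only for:
  h=False, y=True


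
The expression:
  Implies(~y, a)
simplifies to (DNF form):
a | y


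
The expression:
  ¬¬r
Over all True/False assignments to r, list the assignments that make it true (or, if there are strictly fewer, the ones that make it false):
is true only for:
  r=True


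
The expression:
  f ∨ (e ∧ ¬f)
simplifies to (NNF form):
e ∨ f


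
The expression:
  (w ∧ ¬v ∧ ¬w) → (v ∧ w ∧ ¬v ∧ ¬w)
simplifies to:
True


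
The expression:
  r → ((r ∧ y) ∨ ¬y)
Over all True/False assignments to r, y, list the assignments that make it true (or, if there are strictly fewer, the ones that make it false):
is always true.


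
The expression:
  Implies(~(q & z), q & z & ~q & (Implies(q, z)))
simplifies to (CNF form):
q & z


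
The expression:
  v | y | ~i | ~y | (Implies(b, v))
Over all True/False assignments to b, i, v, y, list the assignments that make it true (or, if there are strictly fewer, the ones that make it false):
is always true.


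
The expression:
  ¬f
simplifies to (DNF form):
¬f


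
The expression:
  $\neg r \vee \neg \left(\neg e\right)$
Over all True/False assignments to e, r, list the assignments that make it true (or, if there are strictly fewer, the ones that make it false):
is false only for:
  e=False, r=True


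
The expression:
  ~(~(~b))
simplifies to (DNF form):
~b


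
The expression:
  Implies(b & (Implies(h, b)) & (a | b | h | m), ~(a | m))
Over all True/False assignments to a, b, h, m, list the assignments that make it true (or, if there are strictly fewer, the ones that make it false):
is false only for:
  a=False, b=True, h=False, m=True;
  a=False, b=True, h=True, m=True;
  a=True, b=True, h=False, m=False;
  a=True, b=True, h=False, m=True;
  a=True, b=True, h=True, m=False;
  a=True, b=True, h=True, m=True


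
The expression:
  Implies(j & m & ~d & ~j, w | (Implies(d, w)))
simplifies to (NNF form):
True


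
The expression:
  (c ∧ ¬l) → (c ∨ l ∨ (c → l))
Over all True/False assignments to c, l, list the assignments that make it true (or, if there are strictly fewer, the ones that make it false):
is always true.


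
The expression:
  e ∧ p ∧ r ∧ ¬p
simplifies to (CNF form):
False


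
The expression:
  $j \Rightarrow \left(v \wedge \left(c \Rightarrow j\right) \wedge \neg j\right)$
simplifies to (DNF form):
$\neg j$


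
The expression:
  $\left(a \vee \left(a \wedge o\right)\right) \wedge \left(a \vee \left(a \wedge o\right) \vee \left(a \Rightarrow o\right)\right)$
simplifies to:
$a$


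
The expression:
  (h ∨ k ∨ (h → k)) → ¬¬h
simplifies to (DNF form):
h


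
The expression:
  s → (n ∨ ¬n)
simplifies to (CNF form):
True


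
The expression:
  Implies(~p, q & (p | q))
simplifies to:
p | q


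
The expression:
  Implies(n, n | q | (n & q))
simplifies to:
True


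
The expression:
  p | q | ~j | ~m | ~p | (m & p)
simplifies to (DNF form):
True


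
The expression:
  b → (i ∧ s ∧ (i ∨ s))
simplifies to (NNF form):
(i ∧ s) ∨ ¬b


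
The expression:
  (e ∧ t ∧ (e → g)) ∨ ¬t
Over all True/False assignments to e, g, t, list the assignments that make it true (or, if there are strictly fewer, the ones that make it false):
is false only for:
  e=False, g=False, t=True;
  e=False, g=True, t=True;
  e=True, g=False, t=True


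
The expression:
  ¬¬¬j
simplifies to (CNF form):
¬j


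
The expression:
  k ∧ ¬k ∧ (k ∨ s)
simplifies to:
False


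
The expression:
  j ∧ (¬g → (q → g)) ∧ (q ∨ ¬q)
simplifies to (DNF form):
(g ∧ j) ∨ (j ∧ ¬q)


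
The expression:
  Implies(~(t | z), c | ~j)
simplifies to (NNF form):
c | t | z | ~j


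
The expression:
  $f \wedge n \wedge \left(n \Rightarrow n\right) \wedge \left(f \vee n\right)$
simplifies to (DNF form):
$f \wedge n$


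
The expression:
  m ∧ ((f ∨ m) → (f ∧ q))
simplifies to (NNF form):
f ∧ m ∧ q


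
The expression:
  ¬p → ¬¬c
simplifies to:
c ∨ p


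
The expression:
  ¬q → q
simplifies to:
q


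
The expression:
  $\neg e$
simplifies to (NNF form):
$\neg e$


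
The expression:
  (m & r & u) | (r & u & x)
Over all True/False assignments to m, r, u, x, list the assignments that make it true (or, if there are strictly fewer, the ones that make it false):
is true only for:
  m=False, r=True, u=True, x=True;
  m=True, r=True, u=True, x=False;
  m=True, r=True, u=True, x=True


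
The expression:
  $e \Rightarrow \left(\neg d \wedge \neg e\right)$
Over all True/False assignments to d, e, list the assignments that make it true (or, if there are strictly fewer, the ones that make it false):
is true only for:
  d=False, e=False;
  d=True, e=False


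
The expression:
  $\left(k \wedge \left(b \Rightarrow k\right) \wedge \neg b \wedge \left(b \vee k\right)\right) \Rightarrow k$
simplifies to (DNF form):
$\text{True}$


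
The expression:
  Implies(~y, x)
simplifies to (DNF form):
x | y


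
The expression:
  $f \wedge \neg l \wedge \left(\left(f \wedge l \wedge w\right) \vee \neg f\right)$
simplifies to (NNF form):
$\text{False}$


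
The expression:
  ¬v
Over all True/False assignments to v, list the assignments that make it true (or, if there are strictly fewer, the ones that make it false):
is true only for:
  v=False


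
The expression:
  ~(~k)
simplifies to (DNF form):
k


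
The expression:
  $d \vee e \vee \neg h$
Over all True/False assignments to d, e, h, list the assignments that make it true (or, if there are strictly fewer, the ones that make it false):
is false only for:
  d=False, e=False, h=True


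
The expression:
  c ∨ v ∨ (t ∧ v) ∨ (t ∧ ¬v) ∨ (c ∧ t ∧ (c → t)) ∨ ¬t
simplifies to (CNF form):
True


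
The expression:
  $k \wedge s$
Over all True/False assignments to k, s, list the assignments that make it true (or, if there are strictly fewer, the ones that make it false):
is true only for:
  k=True, s=True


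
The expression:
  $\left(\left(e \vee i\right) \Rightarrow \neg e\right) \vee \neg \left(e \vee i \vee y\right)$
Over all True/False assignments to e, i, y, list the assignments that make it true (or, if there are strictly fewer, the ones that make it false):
is true only for:
  e=False, i=False, y=False;
  e=False, i=False, y=True;
  e=False, i=True, y=False;
  e=False, i=True, y=True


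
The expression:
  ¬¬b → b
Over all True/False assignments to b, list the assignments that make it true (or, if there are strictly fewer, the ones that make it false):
is always true.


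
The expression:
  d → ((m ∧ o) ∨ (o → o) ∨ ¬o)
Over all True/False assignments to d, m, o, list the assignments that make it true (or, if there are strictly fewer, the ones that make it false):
is always true.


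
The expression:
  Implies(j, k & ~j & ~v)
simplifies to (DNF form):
~j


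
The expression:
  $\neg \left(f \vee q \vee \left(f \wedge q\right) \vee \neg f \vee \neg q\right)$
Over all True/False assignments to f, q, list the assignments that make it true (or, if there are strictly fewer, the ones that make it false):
is never true.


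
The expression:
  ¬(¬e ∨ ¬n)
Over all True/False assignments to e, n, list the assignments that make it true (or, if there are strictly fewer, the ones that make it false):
is true only for:
  e=True, n=True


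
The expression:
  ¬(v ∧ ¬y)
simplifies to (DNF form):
y ∨ ¬v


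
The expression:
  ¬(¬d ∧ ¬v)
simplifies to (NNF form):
d ∨ v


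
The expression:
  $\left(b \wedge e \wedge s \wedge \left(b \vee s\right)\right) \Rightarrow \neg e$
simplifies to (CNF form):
$\neg b \vee \neg e \vee \neg s$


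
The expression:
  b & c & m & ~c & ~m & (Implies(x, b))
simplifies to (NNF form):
False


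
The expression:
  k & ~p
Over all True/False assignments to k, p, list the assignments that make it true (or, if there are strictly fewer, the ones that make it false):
is true only for:
  k=True, p=False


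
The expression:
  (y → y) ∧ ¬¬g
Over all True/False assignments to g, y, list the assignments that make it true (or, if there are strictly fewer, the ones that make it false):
is true only for:
  g=True, y=False;
  g=True, y=True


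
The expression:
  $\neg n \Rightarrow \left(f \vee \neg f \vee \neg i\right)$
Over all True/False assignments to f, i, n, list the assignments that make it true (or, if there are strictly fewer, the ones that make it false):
is always true.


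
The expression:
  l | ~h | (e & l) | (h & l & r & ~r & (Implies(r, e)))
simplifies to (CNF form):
l | ~h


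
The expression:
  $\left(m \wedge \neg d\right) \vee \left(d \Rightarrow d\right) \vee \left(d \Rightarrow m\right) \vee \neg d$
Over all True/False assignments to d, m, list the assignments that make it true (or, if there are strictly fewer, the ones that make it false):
is always true.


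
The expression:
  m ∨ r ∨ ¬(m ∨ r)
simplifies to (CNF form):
True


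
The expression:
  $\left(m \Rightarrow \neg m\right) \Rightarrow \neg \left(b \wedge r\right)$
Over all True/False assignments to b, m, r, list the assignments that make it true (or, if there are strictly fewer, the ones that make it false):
is false only for:
  b=True, m=False, r=True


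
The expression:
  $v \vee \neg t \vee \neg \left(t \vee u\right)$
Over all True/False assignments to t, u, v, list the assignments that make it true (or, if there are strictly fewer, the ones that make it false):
is false only for:
  t=True, u=False, v=False;
  t=True, u=True, v=False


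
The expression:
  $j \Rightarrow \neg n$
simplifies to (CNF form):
$\neg j \vee \neg n$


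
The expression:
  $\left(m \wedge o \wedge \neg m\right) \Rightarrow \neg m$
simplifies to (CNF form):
$\text{True}$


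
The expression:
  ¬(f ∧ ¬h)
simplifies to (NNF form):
h ∨ ¬f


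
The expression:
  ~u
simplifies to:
~u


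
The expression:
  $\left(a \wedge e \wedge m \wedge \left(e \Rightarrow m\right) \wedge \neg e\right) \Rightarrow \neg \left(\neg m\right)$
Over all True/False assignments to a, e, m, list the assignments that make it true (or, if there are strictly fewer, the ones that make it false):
is always true.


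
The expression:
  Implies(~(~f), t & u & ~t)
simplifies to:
~f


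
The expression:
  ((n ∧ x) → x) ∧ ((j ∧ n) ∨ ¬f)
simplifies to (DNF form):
(j ∧ n) ∨ ¬f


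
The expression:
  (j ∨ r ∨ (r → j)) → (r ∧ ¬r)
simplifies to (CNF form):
False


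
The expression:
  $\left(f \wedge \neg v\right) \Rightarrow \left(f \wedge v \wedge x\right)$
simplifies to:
$v \vee \neg f$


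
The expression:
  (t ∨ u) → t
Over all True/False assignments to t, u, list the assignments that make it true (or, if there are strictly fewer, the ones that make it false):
is false only for:
  t=False, u=True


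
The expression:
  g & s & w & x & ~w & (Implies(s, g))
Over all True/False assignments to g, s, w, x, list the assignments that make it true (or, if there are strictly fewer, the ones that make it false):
is never true.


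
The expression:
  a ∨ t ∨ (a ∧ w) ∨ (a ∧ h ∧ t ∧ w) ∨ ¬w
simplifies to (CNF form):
a ∨ t ∨ ¬w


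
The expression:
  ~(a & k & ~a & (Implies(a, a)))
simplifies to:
True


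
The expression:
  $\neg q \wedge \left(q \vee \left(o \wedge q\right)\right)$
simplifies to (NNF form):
$\text{False}$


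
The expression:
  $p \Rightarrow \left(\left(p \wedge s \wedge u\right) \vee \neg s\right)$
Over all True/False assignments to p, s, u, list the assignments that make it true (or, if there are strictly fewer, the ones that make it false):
is false only for:
  p=True, s=True, u=False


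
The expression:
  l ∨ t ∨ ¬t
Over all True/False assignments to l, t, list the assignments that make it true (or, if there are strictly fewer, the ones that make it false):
is always true.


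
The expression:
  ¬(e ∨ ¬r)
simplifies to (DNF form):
r ∧ ¬e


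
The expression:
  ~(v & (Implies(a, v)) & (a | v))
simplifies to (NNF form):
~v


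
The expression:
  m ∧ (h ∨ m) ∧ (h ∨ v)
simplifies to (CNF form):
m ∧ (h ∨ v)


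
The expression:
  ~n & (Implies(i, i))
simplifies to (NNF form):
~n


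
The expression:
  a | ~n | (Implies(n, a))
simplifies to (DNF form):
a | ~n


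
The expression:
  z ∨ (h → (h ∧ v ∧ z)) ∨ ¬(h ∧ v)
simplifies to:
z ∨ ¬h ∨ ¬v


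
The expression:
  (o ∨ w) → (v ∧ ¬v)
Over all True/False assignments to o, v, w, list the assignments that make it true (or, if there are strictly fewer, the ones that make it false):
is true only for:
  o=False, v=False, w=False;
  o=False, v=True, w=False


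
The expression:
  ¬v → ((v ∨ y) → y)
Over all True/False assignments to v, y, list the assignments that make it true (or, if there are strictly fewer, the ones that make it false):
is always true.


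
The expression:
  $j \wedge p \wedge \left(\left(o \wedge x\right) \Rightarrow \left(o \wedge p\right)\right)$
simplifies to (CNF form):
$j \wedge p$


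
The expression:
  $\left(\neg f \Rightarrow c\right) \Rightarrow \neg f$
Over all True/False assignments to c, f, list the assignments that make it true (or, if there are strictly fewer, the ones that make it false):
is true only for:
  c=False, f=False;
  c=True, f=False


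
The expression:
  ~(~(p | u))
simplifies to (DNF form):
p | u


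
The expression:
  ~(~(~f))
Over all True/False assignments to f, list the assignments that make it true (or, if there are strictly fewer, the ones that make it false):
is true only for:
  f=False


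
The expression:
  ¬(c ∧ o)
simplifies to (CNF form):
¬c ∨ ¬o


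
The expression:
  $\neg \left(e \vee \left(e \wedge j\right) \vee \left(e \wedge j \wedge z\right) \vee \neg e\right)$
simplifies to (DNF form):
$\text{False}$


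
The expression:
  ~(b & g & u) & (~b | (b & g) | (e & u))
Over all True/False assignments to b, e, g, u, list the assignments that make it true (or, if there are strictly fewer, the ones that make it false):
is false only for:
  b=True, e=False, g=False, u=False;
  b=True, e=False, g=False, u=True;
  b=True, e=False, g=True, u=True;
  b=True, e=True, g=False, u=False;
  b=True, e=True, g=True, u=True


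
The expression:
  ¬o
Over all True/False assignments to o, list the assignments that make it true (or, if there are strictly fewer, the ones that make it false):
is true only for:
  o=False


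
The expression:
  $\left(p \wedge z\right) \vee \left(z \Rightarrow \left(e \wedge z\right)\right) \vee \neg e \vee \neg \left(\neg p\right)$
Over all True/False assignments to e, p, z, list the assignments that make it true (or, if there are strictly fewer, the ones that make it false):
is always true.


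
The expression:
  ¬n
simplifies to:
¬n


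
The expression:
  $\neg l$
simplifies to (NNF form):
$\neg l$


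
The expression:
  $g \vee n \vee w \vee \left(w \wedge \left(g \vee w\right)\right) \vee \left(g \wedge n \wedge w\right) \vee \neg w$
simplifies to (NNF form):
$\text{True}$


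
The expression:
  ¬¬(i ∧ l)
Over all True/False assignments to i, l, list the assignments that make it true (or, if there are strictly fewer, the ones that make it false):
is true only for:
  i=True, l=True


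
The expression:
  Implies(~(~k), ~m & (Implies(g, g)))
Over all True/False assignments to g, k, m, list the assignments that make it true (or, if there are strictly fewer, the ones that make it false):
is false only for:
  g=False, k=True, m=True;
  g=True, k=True, m=True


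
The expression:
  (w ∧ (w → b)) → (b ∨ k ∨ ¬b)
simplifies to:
True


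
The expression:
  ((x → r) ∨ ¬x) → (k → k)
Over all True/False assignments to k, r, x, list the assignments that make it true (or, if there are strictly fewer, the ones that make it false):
is always true.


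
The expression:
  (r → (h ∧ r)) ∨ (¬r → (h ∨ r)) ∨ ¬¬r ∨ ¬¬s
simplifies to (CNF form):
True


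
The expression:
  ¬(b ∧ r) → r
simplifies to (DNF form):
r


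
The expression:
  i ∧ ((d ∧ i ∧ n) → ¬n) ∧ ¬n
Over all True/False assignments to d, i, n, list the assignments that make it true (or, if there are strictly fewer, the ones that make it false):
is true only for:
  d=False, i=True, n=False;
  d=True, i=True, n=False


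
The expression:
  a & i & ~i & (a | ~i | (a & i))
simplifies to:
False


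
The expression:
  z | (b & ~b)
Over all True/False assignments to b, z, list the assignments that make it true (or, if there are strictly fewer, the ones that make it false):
is true only for:
  b=False, z=True;
  b=True, z=True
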